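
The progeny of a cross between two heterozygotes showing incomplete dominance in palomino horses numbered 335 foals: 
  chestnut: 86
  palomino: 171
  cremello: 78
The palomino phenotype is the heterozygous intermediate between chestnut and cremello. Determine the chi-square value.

With incomplete dominance, a heterozygote × heterozygote cross gives a 1:2:1 phenotypic ratio.
The 1:2:1 ratio has 4 parts, so with N = 335 the expected counts are:
  chestnut: 335 × 1/4 = 83.75
  palomino: 335 × 2/4 = 167.5
  cremello: 335 × 1/4 = 83.75
χ² = Σ (O − E)² / E
  chestnut: (86 − 83.75)² / 83.75 = 0.0604
  palomino: (171 − 167.5)² / 167.5 = 0.0731
  cremello: (78 − 83.75)² / 83.75 = 0.3948
χ² = 0.0604 + 0.0731 + 0.3948 = 0.5283 ≈ 0.528

0.528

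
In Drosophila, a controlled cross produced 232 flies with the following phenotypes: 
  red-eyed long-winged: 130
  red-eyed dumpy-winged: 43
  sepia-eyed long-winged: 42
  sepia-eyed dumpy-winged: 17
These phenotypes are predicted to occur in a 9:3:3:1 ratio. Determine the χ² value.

The 9:3:3:1 ratio has 16 parts, so with N = 232 the expected counts are:
  red-eyed long-winged: 232 × 9/16 = 130.5
  red-eyed dumpy-winged: 232 × 3/16 = 43.5
  sepia-eyed long-winged: 232 × 3/16 = 43.5
  sepia-eyed dumpy-winged: 232 × 1/16 = 14.5
χ² = Σ (O − E)² / E
  red-eyed long-winged: (130 − 130.5)² / 130.5 = 0.0019
  red-eyed dumpy-winged: (43 − 43.5)² / 43.5 = 0.0057
  sepia-eyed long-winged: (42 − 43.5)² / 43.5 = 0.0517
  sepia-eyed dumpy-winged: (17 − 14.5)² / 14.5 = 0.4310
χ² = 0.0019 + 0.0057 + 0.0517 + 0.4310 = 0.4903 ≈ 0.490

0.490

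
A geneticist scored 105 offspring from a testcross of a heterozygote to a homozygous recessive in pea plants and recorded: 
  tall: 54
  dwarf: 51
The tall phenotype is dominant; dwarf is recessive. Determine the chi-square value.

0.086

A testcross of a heterozygote (Aa × aa) gives a 1:1 phenotypic ratio.
Under the 1:1 hypothesis (Σ ratio = 2, N = 105):
  tall: 105 × 1/2 = 52.5
  dwarf: 105 × 1/2 = 52.5
χ² = Σ (O − E)² / E
  tall: (54 − 52.5)² / 52.5 = 0.0429
  dwarf: (51 − 52.5)² / 52.5 = 0.0429
χ² = 0.0429 + 0.0429 = 0.0858 ≈ 0.086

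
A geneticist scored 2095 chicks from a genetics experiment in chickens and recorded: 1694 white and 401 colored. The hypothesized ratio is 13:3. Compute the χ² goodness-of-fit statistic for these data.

Under the 13:3 hypothesis (Σ ratio = 16, N = 2095):
  white: 2095 × 13/16 = 1702.1875
  colored: 2095 × 3/16 = 392.8125
χ² = Σ (O − E)² / E
  white: (1694 − 1702.1875)² / 1702.1875 = 0.0394
  colored: (401 − 392.8125)² / 392.8125 = 0.1707
χ² = 0.0394 + 0.1707 = 0.2101 ≈ 0.210

0.210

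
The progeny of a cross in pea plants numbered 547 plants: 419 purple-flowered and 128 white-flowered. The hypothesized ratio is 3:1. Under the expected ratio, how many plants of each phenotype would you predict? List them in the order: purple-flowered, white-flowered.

410.25, 136.75

Expected counts for N = 547 under a 3:1 ratio (total parts = 4):
  purple-flowered: 547 × 3/4 = 410.25
  white-flowered: 547 × 1/4 = 136.75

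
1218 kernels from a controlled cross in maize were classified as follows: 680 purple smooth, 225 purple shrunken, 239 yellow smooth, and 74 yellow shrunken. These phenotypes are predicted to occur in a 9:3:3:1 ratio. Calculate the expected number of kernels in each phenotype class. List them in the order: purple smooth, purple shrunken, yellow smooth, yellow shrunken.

685.125, 228.375, 228.375, 76.125

Expected counts for N = 1218 under a 9:3:3:1 ratio (total parts = 16):
  purple smooth: 1218 × 9/16 = 685.125
  purple shrunken: 1218 × 3/16 = 228.375
  yellow smooth: 1218 × 3/16 = 228.375
  yellow shrunken: 1218 × 1/16 = 76.125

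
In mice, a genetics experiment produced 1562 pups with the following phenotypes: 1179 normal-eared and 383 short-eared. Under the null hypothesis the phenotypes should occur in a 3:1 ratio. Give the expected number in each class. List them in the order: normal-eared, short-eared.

1171.5, 390.5

Under the 3:1 hypothesis (Σ ratio = 4, N = 1562):
  normal-eared: 1562 × 3/4 = 1171.5
  short-eared: 1562 × 1/4 = 390.5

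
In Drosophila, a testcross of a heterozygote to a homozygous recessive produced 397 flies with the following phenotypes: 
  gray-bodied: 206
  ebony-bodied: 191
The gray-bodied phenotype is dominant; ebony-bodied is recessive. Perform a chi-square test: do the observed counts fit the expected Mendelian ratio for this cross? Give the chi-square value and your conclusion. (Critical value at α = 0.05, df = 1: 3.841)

0.567; consistent

A testcross of a heterozygote (Aa × aa) gives a 1:1 phenotypic ratio.
Total ratio parts = 2. Expected numbers out of 397:
  gray-bodied: 397 × 1/2 = 198.5
  ebony-bodied: 397 × 1/2 = 198.5
χ² = Σ (O − E)² / E
  gray-bodied: (206 − 198.5)² / 198.5 = 0.2834
  ebony-bodied: (191 − 198.5)² / 198.5 = 0.2834
χ² = 0.2834 + 0.2834 = 0.5668 ≈ 0.567
Degrees of freedom = 2 − 1 = 1; critical value at α = 0.05 is 3.841.
Since 0.567 < 3.841, we fail to reject the null hypothesis — the data are consistent with the 1:1 ratio.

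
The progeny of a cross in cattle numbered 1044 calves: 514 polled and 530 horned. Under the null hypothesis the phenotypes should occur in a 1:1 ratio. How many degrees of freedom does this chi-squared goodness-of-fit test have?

1

A goodness-of-fit test with 2 phenotype classes has df = 2 − 1 = 1.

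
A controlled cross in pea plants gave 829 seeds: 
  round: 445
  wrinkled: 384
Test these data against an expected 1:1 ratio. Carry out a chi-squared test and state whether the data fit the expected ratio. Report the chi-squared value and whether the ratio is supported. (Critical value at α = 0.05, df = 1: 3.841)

The 1:1 ratio has 2 parts, so with N = 829 the expected counts are:
  round: 829 × 1/2 = 414.5
  wrinkled: 829 × 1/2 = 414.5
χ² = Σ (O − E)² / E
  round: (445 − 414.5)² / 414.5 = 2.2443
  wrinkled: (384 − 414.5)² / 414.5 = 2.2443
χ² = 2.2443 + 2.2443 = 4.4886 ≈ 4.489
Degrees of freedom = 2 − 1 = 1; critical value at α = 0.05 is 3.841.
Since 4.489 > 3.841, we reject the null hypothesis — the data do not fit the 1:1 ratio.

4.489; not consistent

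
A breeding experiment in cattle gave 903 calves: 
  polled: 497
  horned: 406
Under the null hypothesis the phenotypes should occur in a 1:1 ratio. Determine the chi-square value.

9.171

Total ratio parts = 2. Expected numbers out of 903:
  polled: 903 × 1/2 = 451.5
  horned: 903 × 1/2 = 451.5
χ² = Σ (O − E)² / E
  polled: (497 − 451.5)² / 451.5 = 4.5853
  horned: (406 − 451.5)² / 451.5 = 4.5853
χ² = 4.5853 + 4.5853 = 9.1706 ≈ 9.171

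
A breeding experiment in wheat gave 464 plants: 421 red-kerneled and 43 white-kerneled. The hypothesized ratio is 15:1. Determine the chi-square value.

7.209

Total ratio parts = 16. Expected numbers out of 464:
  red-kerneled: 464 × 15/16 = 435
  white-kerneled: 464 × 1/16 = 29
χ² = Σ (O − E)² / E
  red-kerneled: (421 − 435)² / 435 = 0.4506
  white-kerneled: (43 − 29)² / 29 = 6.7586
χ² = 0.4506 + 6.7586 = 7.2092 ≈ 7.209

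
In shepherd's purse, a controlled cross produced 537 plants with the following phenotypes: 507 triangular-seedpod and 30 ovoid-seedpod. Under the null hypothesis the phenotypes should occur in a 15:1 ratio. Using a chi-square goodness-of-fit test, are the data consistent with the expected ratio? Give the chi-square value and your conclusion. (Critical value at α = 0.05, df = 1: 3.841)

Total ratio parts = 16. Expected numbers out of 537:
  triangular-seedpod: 537 × 15/16 = 503.4375
  ovoid-seedpod: 537 × 1/16 = 33.5625
χ² = Σ (O − E)² / E
  triangular-seedpod: (507 − 503.4375)² / 503.4375 = 0.0252
  ovoid-seedpod: (30 − 33.5625)² / 33.5625 = 0.3781
χ² = 0.0252 + 0.3781 = 0.4033 ≈ 0.403
Degrees of freedom = 2 − 1 = 1; critical value at α = 0.05 is 3.841.
Since 0.403 < 3.841, we fail to reject the null hypothesis — the data are consistent with the 15:1 ratio.

0.403; consistent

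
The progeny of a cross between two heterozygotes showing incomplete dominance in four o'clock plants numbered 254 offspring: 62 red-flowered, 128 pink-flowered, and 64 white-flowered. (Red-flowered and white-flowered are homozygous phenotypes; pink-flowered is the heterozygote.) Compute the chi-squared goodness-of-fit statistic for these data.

0.047

With incomplete dominance, a heterozygote × heterozygote cross gives a 1:2:1 phenotypic ratio.
The 1:2:1 ratio has 4 parts, so with N = 254 the expected counts are:
  red-flowered: 254 × 1/4 = 63.5
  pink-flowered: 254 × 2/4 = 127
  white-flowered: 254 × 1/4 = 63.5
χ² = Σ (O − E)² / E
  red-flowered: (62 − 63.5)² / 63.5 = 0.0354
  pink-flowered: (128 − 127)² / 127 = 0.0079
  white-flowered: (64 − 63.5)² / 63.5 = 0.0039
χ² = 0.0354 + 0.0079 + 0.0039 = 0.0472 ≈ 0.047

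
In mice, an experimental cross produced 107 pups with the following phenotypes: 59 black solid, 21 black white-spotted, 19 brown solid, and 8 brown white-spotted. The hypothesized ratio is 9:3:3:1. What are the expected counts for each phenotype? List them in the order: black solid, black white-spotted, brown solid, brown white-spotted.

60.1875, 20.0625, 20.0625, 6.6875

Expected counts for N = 107 under a 9:3:3:1 ratio (total parts = 16):
  black solid: 107 × 9/16 = 60.1875
  black white-spotted: 107 × 3/16 = 20.0625
  brown solid: 107 × 3/16 = 20.0625
  brown white-spotted: 107 × 1/16 = 6.6875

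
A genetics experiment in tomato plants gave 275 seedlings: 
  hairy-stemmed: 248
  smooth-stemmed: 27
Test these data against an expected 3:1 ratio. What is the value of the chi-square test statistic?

Under the 3:1 hypothesis (Σ ratio = 4, N = 275):
  hairy-stemmed: 275 × 3/4 = 206.25
  smooth-stemmed: 275 × 1/4 = 68.75
χ² = Σ (O − E)² / E
  hairy-stemmed: (248 − 206.25)² / 206.25 = 8.4512
  smooth-stemmed: (27 − 68.75)² / 68.75 = 25.3536
χ² = 8.4512 + 25.3536 = 33.8048 ≈ 33.805

33.805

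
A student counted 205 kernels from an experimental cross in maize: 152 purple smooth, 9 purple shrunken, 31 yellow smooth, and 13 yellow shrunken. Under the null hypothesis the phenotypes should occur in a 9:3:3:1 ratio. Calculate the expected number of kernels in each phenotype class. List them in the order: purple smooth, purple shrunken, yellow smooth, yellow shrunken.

115.3125, 38.4375, 38.4375, 12.8125

Expected counts for N = 205 under a 9:3:3:1 ratio (total parts = 16):
  purple smooth: 205 × 9/16 = 115.3125
  purple shrunken: 205 × 3/16 = 38.4375
  yellow smooth: 205 × 3/16 = 38.4375
  yellow shrunken: 205 × 1/16 = 12.8125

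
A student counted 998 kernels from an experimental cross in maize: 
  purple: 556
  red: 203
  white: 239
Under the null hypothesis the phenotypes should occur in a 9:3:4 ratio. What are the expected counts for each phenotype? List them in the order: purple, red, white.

561.375, 187.125, 249.5

Total ratio parts = 16. Expected numbers out of 998:
  purple: 998 × 9/16 = 561.375
  red: 998 × 3/16 = 187.125
  white: 998 × 4/16 = 249.5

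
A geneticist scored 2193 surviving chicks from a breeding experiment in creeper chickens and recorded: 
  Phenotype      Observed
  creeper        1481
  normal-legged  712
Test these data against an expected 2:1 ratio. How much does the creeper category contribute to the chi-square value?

0.247

The 2:1 ratio has 3 parts, so with N = 2193 the expected counts are:
  creeper: 2193 × 2/3 = 1462
  normal-legged: 2193 × 1/3 = 731
Contribution of creeper: (1481 − 1462)² / 1462 = 0.2469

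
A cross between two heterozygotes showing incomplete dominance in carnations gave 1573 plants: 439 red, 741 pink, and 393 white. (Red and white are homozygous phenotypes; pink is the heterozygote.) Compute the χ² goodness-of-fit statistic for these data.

7.955

With incomplete dominance, a heterozygote × heterozygote cross gives a 1:2:1 phenotypic ratio.
Total ratio parts = 4. Expected numbers out of 1573:
  red: 1573 × 1/4 = 393.25
  pink: 1573 × 2/4 = 786.5
  white: 1573 × 1/4 = 393.25
χ² = Σ (O − E)² / E
  red: (439 − 393.25)² / 393.25 = 5.3225
  pink: (741 − 786.5)² / 786.5 = 2.6322
  white: (393 − 393.25)² / 393.25 = 0.0002
χ² = 5.3225 + 2.6322 + 0.0002 = 7.9549 ≈ 7.955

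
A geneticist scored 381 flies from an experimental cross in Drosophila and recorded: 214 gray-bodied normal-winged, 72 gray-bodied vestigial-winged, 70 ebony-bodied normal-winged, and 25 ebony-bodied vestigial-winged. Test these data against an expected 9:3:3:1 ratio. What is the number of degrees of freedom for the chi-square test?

3

A goodness-of-fit test with 4 phenotype classes has df = 4 − 1 = 3.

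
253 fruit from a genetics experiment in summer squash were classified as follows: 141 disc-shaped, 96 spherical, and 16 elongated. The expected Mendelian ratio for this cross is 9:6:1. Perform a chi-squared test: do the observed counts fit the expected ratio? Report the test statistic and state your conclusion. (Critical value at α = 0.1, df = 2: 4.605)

Expected counts for N = 253 under a 9:6:1 ratio (total parts = 16):
  disc-shaped: 253 × 9/16 = 142.3125
  spherical: 253 × 6/16 = 94.875
  elongated: 253 × 1/16 = 15.8125
χ² = Σ (O − E)² / E
  disc-shaped: (141 − 142.3125)² / 142.3125 = 0.0121
  spherical: (96 − 94.875)² / 94.875 = 0.0133
  elongated: (16 − 15.8125)² / 15.8125 = 0.0022
χ² = 0.0121 + 0.0133 + 0.0022 = 0.0276 ≈ 0.028
Degrees of freedom = 3 − 1 = 2; critical value at α = 0.1 is 4.605.
Since 0.028 < 4.605, we fail to reject the null hypothesis — the data are consistent with the 9:6:1 ratio.

0.028; consistent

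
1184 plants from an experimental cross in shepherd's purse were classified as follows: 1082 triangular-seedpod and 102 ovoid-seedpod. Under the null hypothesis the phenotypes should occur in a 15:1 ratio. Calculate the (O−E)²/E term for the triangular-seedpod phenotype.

The 15:1 ratio has 16 parts, so with N = 1184 the expected counts are:
  triangular-seedpod: 1184 × 15/16 = 1110
  ovoid-seedpod: 1184 × 1/16 = 74
Contribution of triangular-seedpod: (1082 − 1110)² / 1110 = 0.7063

0.706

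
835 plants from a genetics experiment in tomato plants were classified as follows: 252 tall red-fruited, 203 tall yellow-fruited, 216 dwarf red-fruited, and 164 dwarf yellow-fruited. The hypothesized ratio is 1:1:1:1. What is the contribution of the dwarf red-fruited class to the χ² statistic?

0.252

The 1:1:1:1 ratio has 4 parts, so with N = 835 the expected counts are:
  tall red-fruited: 835 × 1/4 = 208.75
  tall yellow-fruited: 835 × 1/4 = 208.75
  dwarf red-fruited: 835 × 1/4 = 208.75
  dwarf yellow-fruited: 835 × 1/4 = 208.75
Contribution of dwarf red-fruited: (216 − 208.75)² / 208.75 = 0.2518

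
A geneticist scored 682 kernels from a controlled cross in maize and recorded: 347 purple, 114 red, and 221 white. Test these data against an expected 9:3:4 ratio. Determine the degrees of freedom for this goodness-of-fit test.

A goodness-of-fit test with 3 phenotype classes has df = 3 − 1 = 2.

2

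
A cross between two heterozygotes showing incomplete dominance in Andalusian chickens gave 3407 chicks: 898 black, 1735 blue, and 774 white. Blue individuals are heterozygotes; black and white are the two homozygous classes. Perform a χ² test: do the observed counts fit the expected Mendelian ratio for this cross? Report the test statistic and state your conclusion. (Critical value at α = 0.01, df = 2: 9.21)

10.191; not consistent

With incomplete dominance, a heterozygote × heterozygote cross gives a 1:2:1 phenotypic ratio.
Total ratio parts = 4. Expected numbers out of 3407:
  black: 3407 × 1/4 = 851.75
  blue: 3407 × 2/4 = 1703.5
  white: 3407 × 1/4 = 851.75
χ² = Σ (O − E)² / E
  black: (898 − 851.75)² / 851.75 = 2.5114
  blue: (1735 − 1703.5)² / 1703.5 = 0.5825
  white: (774 − 851.75)² / 851.75 = 7.0972
χ² = 2.5114 + 0.5825 + 7.0972 = 10.1911 ≈ 10.191
Degrees of freedom = 3 − 1 = 2; critical value at α = 0.01 is 9.21.
Since 10.191 > 9.21, we reject the null hypothesis — the data do not fit the 1:2:1 ratio.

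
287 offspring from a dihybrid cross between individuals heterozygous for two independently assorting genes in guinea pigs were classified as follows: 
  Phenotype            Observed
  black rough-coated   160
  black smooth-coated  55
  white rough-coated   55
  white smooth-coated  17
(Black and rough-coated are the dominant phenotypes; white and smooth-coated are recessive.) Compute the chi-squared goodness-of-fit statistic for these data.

A dihybrid F₂ with independent assortment and complete dominance at both loci gives a 9:3:3:1 phenotypic ratio.
Under the 9:3:3:1 hypothesis (Σ ratio = 16, N = 287):
  black rough-coated: 287 × 9/16 = 161.4375
  black smooth-coated: 287 × 3/16 = 53.8125
  white rough-coated: 287 × 3/16 = 53.8125
  white smooth-coated: 287 × 1/16 = 17.9375
χ² = Σ (O − E)² / E
  black rough-coated: (160 − 161.4375)² / 161.4375 = 0.0128
  black smooth-coated: (55 − 53.8125)² / 53.8125 = 0.0262
  white rough-coated: (55 − 53.8125)² / 53.8125 = 0.0262
  white smooth-coated: (17 − 17.9375)² / 17.9375 = 0.0490
χ² = 0.0128 + 0.0262 + 0.0262 + 0.0490 = 0.1142 ≈ 0.114

0.114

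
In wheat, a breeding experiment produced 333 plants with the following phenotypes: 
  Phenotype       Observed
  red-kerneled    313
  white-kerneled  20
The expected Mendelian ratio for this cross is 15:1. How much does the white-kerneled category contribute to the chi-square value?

Under the 15:1 hypothesis (Σ ratio = 16, N = 333):
  red-kerneled: 333 × 15/16 = 312.1875
  white-kerneled: 333 × 1/16 = 20.8125
Contribution of white-kerneled: (20 − 20.8125)² / 20.8125 = 0.0317

0.032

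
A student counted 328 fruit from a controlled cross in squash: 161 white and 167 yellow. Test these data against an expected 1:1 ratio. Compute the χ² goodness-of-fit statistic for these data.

Expected counts for N = 328 under a 1:1 ratio (total parts = 2):
  white: 328 × 1/2 = 164
  yellow: 328 × 1/2 = 164
χ² = Σ (O − E)² / E
  white: (161 − 164)² / 164 = 0.0549
  yellow: (167 − 164)² / 164 = 0.0549
χ² = 0.0549 + 0.0549 = 0.1098 ≈ 0.110

0.110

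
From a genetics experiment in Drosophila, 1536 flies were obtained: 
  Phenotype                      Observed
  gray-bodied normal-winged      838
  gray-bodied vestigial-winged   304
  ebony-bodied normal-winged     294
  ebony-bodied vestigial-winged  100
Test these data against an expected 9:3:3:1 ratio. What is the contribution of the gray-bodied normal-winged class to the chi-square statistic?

Under the 9:3:3:1 hypothesis (Σ ratio = 16, N = 1536):
  gray-bodied normal-winged: 1536 × 9/16 = 864
  gray-bodied vestigial-winged: 1536 × 3/16 = 288
  ebony-bodied normal-winged: 1536 × 3/16 = 288
  ebony-bodied vestigial-winged: 1536 × 1/16 = 96
Contribution of gray-bodied normal-winged: (838 − 864)² / 864 = 0.7824

0.782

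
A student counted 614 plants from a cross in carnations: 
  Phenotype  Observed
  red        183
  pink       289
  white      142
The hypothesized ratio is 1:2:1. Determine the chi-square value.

7.586

The 1:2:1 ratio has 4 parts, so with N = 614 the expected counts are:
  red: 614 × 1/4 = 153.5
  pink: 614 × 2/4 = 307
  white: 614 × 1/4 = 153.5
χ² = Σ (O − E)² / E
  red: (183 − 153.5)² / 153.5 = 5.6694
  pink: (289 − 307)² / 307 = 1.0554
  white: (142 − 153.5)² / 153.5 = 0.8616
χ² = 5.6694 + 1.0554 + 0.8616 = 7.5864 ≈ 7.586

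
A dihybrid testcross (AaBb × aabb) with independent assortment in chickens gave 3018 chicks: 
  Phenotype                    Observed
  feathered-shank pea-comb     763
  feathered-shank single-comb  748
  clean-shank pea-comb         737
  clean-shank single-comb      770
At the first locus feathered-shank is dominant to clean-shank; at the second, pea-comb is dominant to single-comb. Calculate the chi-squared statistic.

0.876

A dihybrid testcross with independent assortment gives a 1:1:1:1 ratio.
Expected counts for N = 3018 under a 1:1:1:1 ratio (total parts = 4):
  feathered-shank pea-comb: 3018 × 1/4 = 754.5
  feathered-shank single-comb: 3018 × 1/4 = 754.5
  clean-shank pea-comb: 3018 × 1/4 = 754.5
  clean-shank single-comb: 3018 × 1/4 = 754.5
χ² = Σ (O − E)² / E
  feathered-shank pea-comb: (763 − 754.5)² / 754.5 = 0.0958
  feathered-shank single-comb: (748 − 754.5)² / 754.5 = 0.0560
  clean-shank pea-comb: (737 − 754.5)² / 754.5 = 0.4059
  clean-shank single-comb: (770 − 754.5)² / 754.5 = 0.3184
χ² = 0.0958 + 0.0560 + 0.4059 + 0.3184 = 0.8761 ≈ 0.876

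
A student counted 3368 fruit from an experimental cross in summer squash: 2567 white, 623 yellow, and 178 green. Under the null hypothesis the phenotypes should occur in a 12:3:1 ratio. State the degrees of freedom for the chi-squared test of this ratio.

2

A goodness-of-fit test with 3 phenotype classes has df = 3 − 1 = 2.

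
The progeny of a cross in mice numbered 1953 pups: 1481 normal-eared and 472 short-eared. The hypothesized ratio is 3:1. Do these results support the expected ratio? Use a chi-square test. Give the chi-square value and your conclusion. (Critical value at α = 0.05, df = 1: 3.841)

Under the 3:1 hypothesis (Σ ratio = 4, N = 1953):
  normal-eared: 1953 × 3/4 = 1464.75
  short-eared: 1953 × 1/4 = 488.25
χ² = Σ (O − E)² / E
  normal-eared: (1481 − 1464.75)² / 1464.75 = 0.1803
  short-eared: (472 − 488.25)² / 488.25 = 0.5408
χ² = 0.1803 + 0.5408 = 0.7211 ≈ 0.721
Degrees of freedom = 2 − 1 = 1; critical value at α = 0.05 is 3.841.
Since 0.721 < 3.841, we fail to reject the null hypothesis — the data are consistent with the 3:1 ratio.

0.721; consistent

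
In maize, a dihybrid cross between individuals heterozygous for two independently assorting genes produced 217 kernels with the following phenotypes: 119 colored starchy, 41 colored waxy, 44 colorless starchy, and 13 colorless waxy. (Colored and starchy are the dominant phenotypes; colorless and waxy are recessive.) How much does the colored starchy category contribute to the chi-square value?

A dihybrid F₂ with independent assortment and complete dominance at both loci gives a 9:3:3:1 phenotypic ratio.
Total ratio parts = 16. Expected numbers out of 217:
  colored starchy: 217 × 9/16 = 122.0625
  colored waxy: 217 × 3/16 = 40.6875
  colorless starchy: 217 × 3/16 = 40.6875
  colorless waxy: 217 × 1/16 = 13.5625
Contribution of colored starchy: (119 − 122.0625)² / 122.0625 = 0.0768

0.077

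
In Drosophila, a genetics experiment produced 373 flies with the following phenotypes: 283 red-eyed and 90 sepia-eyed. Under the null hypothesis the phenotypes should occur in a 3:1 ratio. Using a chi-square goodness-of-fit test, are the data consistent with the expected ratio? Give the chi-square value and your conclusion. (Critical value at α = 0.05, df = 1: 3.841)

0.151; consistent

Under the 3:1 hypothesis (Σ ratio = 4, N = 373):
  red-eyed: 373 × 3/4 = 279.75
  sepia-eyed: 373 × 1/4 = 93.25
χ² = Σ (O − E)² / E
  red-eyed: (283 − 279.75)² / 279.75 = 0.0378
  sepia-eyed: (90 − 93.25)² / 93.25 = 0.1133
χ² = 0.0378 + 0.1133 = 0.1511 ≈ 0.151
Degrees of freedom = 2 − 1 = 1; critical value at α = 0.05 is 3.841.
Since 0.151 < 3.841, we fail to reject the null hypothesis — the data are consistent with the 3:1 ratio.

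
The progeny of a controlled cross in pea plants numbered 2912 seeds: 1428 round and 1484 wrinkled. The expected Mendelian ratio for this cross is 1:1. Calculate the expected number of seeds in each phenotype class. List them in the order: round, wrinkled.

1456, 1456

Total ratio parts = 2. Expected numbers out of 2912:
  round: 2912 × 1/2 = 1456
  wrinkled: 2912 × 1/2 = 1456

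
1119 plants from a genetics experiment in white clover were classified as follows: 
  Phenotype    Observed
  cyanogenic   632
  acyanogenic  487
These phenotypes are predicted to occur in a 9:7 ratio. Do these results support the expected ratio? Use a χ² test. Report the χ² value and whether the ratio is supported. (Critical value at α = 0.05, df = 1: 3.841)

0.024; consistent

Expected counts for N = 1119 under a 9:7 ratio (total parts = 16):
  cyanogenic: 1119 × 9/16 = 629.4375
  acyanogenic: 1119 × 7/16 = 489.5625
χ² = Σ (O − E)² / E
  cyanogenic: (632 − 629.4375)² / 629.4375 = 0.0104
  acyanogenic: (487 − 489.5625)² / 489.5625 = 0.0134
χ² = 0.0104 + 0.0134 = 0.0238 ≈ 0.024
Degrees of freedom = 2 − 1 = 1; critical value at α = 0.05 is 3.841.
Since 0.024 < 3.841, we fail to reject the null hypothesis — the data are consistent with the 9:7 ratio.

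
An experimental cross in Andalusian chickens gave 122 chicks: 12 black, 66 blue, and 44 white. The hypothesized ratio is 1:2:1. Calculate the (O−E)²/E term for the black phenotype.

11.221

Expected counts for N = 122 under a 1:2:1 ratio (total parts = 4):
  black: 122 × 1/4 = 30.5
  blue: 122 × 2/4 = 61
  white: 122 × 1/4 = 30.5
Contribution of black: (12 − 30.5)² / 30.5 = 11.2213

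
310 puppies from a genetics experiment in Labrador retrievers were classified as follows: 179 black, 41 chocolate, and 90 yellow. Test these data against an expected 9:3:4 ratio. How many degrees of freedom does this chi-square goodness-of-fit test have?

2

A goodness-of-fit test with 3 phenotype classes has df = 3 − 1 = 2.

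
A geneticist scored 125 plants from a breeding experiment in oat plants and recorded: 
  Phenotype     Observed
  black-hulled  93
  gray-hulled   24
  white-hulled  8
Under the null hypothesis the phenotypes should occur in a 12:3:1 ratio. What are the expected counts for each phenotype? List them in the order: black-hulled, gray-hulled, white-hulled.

93.75, 23.4375, 7.8125

Expected counts for N = 125 under a 12:3:1 ratio (total parts = 16):
  black-hulled: 125 × 12/16 = 93.75
  gray-hulled: 125 × 3/16 = 23.4375
  white-hulled: 125 × 1/16 = 7.8125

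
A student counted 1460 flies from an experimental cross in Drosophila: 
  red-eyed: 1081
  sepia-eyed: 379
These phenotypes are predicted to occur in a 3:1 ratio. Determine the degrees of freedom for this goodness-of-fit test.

1

A goodness-of-fit test with 2 phenotype classes has df = 2 − 1 = 1.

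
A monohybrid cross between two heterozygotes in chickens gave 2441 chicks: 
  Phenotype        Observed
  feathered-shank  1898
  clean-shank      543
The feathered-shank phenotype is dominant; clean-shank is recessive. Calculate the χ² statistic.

9.881

For a monohybrid cross between heterozygotes with complete dominance, the expected phenotypic ratio is 3:1.
The 3:1 ratio has 4 parts, so with N = 2441 the expected counts are:
  feathered-shank: 2441 × 3/4 = 1830.75
  clean-shank: 2441 × 1/4 = 610.25
χ² = Σ (O − E)² / E
  feathered-shank: (1898 − 1830.75)² / 1830.75 = 2.4703
  clean-shank: (543 − 610.25)² / 610.25 = 7.4110
χ² = 2.4703 + 7.4110 = 9.8813 ≈ 9.881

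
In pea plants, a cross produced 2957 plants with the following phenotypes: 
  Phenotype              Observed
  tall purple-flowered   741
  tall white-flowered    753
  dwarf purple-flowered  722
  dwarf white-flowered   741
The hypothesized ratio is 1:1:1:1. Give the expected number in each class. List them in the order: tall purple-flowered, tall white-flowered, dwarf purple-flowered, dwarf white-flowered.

739.25, 739.25, 739.25, 739.25

Total ratio parts = 4. Expected numbers out of 2957:
  tall purple-flowered: 2957 × 1/4 = 739.25
  tall white-flowered: 2957 × 1/4 = 739.25
  dwarf purple-flowered: 2957 × 1/4 = 739.25
  dwarf white-flowered: 2957 × 1/4 = 739.25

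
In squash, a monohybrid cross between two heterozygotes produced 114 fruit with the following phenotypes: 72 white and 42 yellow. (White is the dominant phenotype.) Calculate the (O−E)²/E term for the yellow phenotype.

For a monohybrid cross between heterozygotes with complete dominance, the expected phenotypic ratio is 3:1.
Total ratio parts = 4. Expected numbers out of 114:
  white: 114 × 3/4 = 85.5
  yellow: 114 × 1/4 = 28.5
Contribution of yellow: (42 − 28.5)² / 28.5 = 6.3947

6.395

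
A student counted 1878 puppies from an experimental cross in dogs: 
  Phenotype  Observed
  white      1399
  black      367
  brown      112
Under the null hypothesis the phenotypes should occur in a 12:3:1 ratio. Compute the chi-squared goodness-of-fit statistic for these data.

Expected counts for N = 1878 under a 12:3:1 ratio (total parts = 16):
  white: 1878 × 12/16 = 1408.5
  black: 1878 × 3/16 = 352.125
  brown: 1878 × 1/16 = 117.375
χ² = Σ (O − E)² / E
  white: (1399 − 1408.5)² / 1408.5 = 0.0641
  black: (367 − 352.125)² / 352.125 = 0.6284
  brown: (112 − 117.375)² / 117.375 = 0.2461
χ² = 0.0641 + 0.6284 + 0.2461 = 0.9386 ≈ 0.939

0.939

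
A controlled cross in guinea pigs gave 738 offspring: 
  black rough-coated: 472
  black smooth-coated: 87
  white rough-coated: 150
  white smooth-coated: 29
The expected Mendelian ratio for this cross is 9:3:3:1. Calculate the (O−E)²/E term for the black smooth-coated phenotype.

Total ratio parts = 16. Expected numbers out of 738:
  black rough-coated: 738 × 9/16 = 415.125
  black smooth-coated: 738 × 3/16 = 138.375
  white rough-coated: 738 × 3/16 = 138.375
  white smooth-coated: 738 × 1/16 = 46.125
Contribution of black smooth-coated: (87 − 138.375)² / 138.375 = 19.0742

19.074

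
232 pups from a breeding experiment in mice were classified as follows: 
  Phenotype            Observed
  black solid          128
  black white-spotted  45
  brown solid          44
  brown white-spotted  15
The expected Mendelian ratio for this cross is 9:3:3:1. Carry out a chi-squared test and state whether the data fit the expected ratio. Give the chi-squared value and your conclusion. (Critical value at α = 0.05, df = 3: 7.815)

Expected counts for N = 232 under a 9:3:3:1 ratio (total parts = 16):
  black solid: 232 × 9/16 = 130.5
  black white-spotted: 232 × 3/16 = 43.5
  brown solid: 232 × 3/16 = 43.5
  brown white-spotted: 232 × 1/16 = 14.5
χ² = Σ (O − E)² / E
  black solid: (128 − 130.5)² / 130.5 = 0.0479
  black white-spotted: (45 − 43.5)² / 43.5 = 0.0517
  brown solid: (44 − 43.5)² / 43.5 = 0.0057
  brown white-spotted: (15 − 14.5)² / 14.5 = 0.0172
χ² = 0.0479 + 0.0517 + 0.0057 + 0.0172 = 0.1225 ≈ 0.123
Degrees of freedom = 4 − 1 = 3; critical value at α = 0.05 is 7.815.
Since 0.123 < 7.815, we fail to reject the null hypothesis — the data are consistent with the 9:3:3:1 ratio.

0.123; consistent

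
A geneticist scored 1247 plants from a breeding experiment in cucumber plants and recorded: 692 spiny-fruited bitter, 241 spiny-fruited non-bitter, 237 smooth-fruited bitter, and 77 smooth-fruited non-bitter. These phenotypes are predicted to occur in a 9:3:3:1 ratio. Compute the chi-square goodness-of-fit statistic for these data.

0.403

Total ratio parts = 16. Expected numbers out of 1247:
  spiny-fruited bitter: 1247 × 9/16 = 701.4375
  spiny-fruited non-bitter: 1247 × 3/16 = 233.8125
  smooth-fruited bitter: 1247 × 3/16 = 233.8125
  smooth-fruited non-bitter: 1247 × 1/16 = 77.9375
χ² = Σ (O − E)² / E
  spiny-fruited bitter: (692 − 701.4375)² / 701.4375 = 0.1270
  spiny-fruited non-bitter: (241 − 233.8125)² / 233.8125 = 0.2209
  smooth-fruited bitter: (237 − 233.8125)² / 233.8125 = 0.0435
  smooth-fruited non-bitter: (77 − 77.9375)² / 77.9375 = 0.0113
χ² = 0.1270 + 0.2209 + 0.0435 + 0.0113 = 0.4027 ≈ 0.403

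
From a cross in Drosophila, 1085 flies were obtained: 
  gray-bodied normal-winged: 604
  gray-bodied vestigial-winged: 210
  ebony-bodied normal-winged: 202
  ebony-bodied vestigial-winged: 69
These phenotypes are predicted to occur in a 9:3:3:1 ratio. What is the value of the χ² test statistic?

Total ratio parts = 16. Expected numbers out of 1085:
  gray-bodied normal-winged: 1085 × 9/16 = 610.3125
  gray-bodied vestigial-winged: 1085 × 3/16 = 203.4375
  ebony-bodied normal-winged: 1085 × 3/16 = 203.4375
  ebony-bodied vestigial-winged: 1085 × 1/16 = 67.8125
χ² = Σ (O − E)² / E
  gray-bodied normal-winged: (604 − 610.3125)² / 610.3125 = 0.0653
  gray-bodied vestigial-winged: (210 − 203.4375)² / 203.4375 = 0.2117
  ebony-bodied normal-winged: (202 − 203.4375)² / 203.4375 = 0.0102
  ebony-bodied vestigial-winged: (69 − 67.8125)² / 67.8125 = 0.0208
χ² = 0.0653 + 0.2117 + 0.0102 + 0.0208 = 0.308

0.308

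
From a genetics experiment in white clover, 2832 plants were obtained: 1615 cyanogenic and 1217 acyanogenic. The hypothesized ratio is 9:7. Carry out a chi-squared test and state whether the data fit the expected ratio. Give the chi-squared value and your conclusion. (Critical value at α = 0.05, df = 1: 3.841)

0.694; consistent

Total ratio parts = 16. Expected numbers out of 2832:
  cyanogenic: 2832 × 9/16 = 1593
  acyanogenic: 2832 × 7/16 = 1239
χ² = Σ (O − E)² / E
  cyanogenic: (1615 − 1593)² / 1593 = 0.3038
  acyanogenic: (1217 − 1239)² / 1239 = 0.3906
χ² = 0.3038 + 0.3906 = 0.6944 ≈ 0.694
Degrees of freedom = 2 − 1 = 1; critical value at α = 0.05 is 3.841.
Since 0.694 < 3.841, we fail to reject the null hypothesis — the data are consistent with the 9:7 ratio.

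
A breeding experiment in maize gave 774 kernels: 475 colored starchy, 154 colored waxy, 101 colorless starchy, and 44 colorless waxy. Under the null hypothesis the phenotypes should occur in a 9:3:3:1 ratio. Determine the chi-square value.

Under the 9:3:3:1 hypothesis (Σ ratio = 16, N = 774):
  colored starchy: 774 × 9/16 = 435.375
  colored waxy: 774 × 3/16 = 145.125
  colorless starchy: 774 × 3/16 = 145.125
  colorless waxy: 774 × 1/16 = 48.375
χ² = Σ (O − E)² / E
  colored starchy: (475 − 435.375)² / 435.375 = 3.6064
  colored waxy: (154 − 145.125)² / 145.125 = 0.5427
  colorless starchy: (101 − 145.125)² / 145.125 = 13.4161
  colorless waxy: (44 − 48.375)² / 48.375 = 0.3957
χ² = 3.6064 + 0.5427 + 13.4161 + 0.3957 = 17.9609 ≈ 17.961

17.961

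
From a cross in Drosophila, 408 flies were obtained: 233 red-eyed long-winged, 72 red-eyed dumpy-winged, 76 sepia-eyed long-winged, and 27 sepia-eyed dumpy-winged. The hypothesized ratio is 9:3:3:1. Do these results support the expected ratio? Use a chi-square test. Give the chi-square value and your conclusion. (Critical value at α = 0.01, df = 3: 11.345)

Under the 9:3:3:1 hypothesis (Σ ratio = 16, N = 408):
  red-eyed long-winged: 408 × 9/16 = 229.5
  red-eyed dumpy-winged: 408 × 3/16 = 76.5
  sepia-eyed long-winged: 408 × 3/16 = 76.5
  sepia-eyed dumpy-winged: 408 × 1/16 = 25.5
χ² = Σ (O − E)² / E
  red-eyed long-winged: (233 − 229.5)² / 229.5 = 0.0534
  red-eyed dumpy-winged: (72 − 76.5)² / 76.5 = 0.2647
  sepia-eyed long-winged: (76 − 76.5)² / 76.5 = 0.0033
  sepia-eyed dumpy-winged: (27 − 25.5)² / 25.5 = 0.0882
χ² = 0.0534 + 0.2647 + 0.0033 + 0.0882 = 0.4096 ≈ 0.410
Degrees of freedom = 4 − 1 = 3; critical value at α = 0.01 is 11.345.
Since 0.410 < 11.345, we fail to reject the null hypothesis — the data are consistent with the 9:3:3:1 ratio.

0.410; consistent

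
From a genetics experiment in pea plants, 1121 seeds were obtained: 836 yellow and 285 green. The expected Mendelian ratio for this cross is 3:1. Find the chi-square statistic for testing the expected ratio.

0.107

Under the 3:1 hypothesis (Σ ratio = 4, N = 1121):
  yellow: 1121 × 3/4 = 840.75
  green: 1121 × 1/4 = 280.25
χ² = Σ (O − E)² / E
  yellow: (836 − 840.75)² / 840.75 = 0.0268
  green: (285 − 280.25)² / 280.25 = 0.0805
χ² = 0.0268 + 0.0805 = 0.1073 ≈ 0.107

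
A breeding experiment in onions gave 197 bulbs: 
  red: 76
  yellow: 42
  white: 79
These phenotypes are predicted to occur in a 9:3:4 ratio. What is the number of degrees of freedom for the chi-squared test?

A goodness-of-fit test with 3 phenotype classes has df = 3 − 1 = 2.

2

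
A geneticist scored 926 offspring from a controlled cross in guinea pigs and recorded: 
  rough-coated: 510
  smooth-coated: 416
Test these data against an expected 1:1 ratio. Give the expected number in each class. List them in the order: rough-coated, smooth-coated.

The 1:1 ratio has 2 parts, so with N = 926 the expected counts are:
  rough-coated: 926 × 1/2 = 463
  smooth-coated: 926 × 1/2 = 463

463, 463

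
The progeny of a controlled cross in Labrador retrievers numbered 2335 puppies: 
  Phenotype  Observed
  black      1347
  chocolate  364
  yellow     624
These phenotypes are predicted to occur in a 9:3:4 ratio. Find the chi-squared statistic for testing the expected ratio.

16.077

Under the 9:3:4 hypothesis (Σ ratio = 16, N = 2335):
  black: 2335 × 9/16 = 1313.4375
  chocolate: 2335 × 3/16 = 437.8125
  yellow: 2335 × 4/16 = 583.75
χ² = Σ (O − E)² / E
  black: (1347 − 1313.4375)² / 1313.4375 = 0.8576
  chocolate: (364 − 437.8125)² / 437.8125 = 12.4443
  yellow: (624 − 583.75)² / 583.75 = 2.7753
χ² = 0.8576 + 12.4443 + 2.7753 = 16.0772 ≈ 16.077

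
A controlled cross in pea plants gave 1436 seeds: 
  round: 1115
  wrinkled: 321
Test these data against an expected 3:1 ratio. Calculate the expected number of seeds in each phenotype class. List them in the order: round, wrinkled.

1077, 359

Total ratio parts = 4. Expected numbers out of 1436:
  round: 1436 × 3/4 = 1077
  wrinkled: 1436 × 1/4 = 359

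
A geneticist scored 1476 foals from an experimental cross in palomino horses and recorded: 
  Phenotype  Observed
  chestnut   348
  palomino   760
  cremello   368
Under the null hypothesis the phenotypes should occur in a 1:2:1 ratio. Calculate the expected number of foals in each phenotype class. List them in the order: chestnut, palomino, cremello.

369, 738, 369

Under the 1:2:1 hypothesis (Σ ratio = 4, N = 1476):
  chestnut: 1476 × 1/4 = 369
  palomino: 1476 × 2/4 = 738
  cremello: 1476 × 1/4 = 369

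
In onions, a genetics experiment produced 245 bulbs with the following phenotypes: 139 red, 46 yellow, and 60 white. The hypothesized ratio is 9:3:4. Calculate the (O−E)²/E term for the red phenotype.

Expected counts for N = 245 under a 9:3:4 ratio (total parts = 16):
  red: 245 × 9/16 = 137.8125
  yellow: 245 × 3/16 = 45.9375
  white: 245 × 4/16 = 61.25
Contribution of red: (139 − 137.8125)² / 137.8125 = 0.0102

0.010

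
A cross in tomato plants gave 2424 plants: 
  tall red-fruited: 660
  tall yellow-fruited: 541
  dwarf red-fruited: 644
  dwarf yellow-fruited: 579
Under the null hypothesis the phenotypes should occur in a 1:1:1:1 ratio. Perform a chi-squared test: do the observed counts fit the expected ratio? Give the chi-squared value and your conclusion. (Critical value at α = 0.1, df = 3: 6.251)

Under the 1:1:1:1 hypothesis (Σ ratio = 4, N = 2424):
  tall red-fruited: 2424 × 1/4 = 606
  tall yellow-fruited: 2424 × 1/4 = 606
  dwarf red-fruited: 2424 × 1/4 = 606
  dwarf yellow-fruited: 2424 × 1/4 = 606
χ² = Σ (O − E)² / E
  tall red-fruited: (660 − 606)² / 606 = 4.8119
  tall yellow-fruited: (541 − 606)² / 606 = 6.9719
  dwarf red-fruited: (644 − 606)² / 606 = 2.3828
  dwarf yellow-fruited: (579 − 606)² / 606 = 1.2030
χ² = 4.8119 + 6.9719 + 2.3828 + 1.2030 = 15.3696 ≈ 15.370
Degrees of freedom = 4 − 1 = 3; critical value at α = 0.1 is 6.251.
Since 15.370 > 6.251, we reject the null hypothesis — the data do not fit the 1:1:1:1 ratio.

15.370; not consistent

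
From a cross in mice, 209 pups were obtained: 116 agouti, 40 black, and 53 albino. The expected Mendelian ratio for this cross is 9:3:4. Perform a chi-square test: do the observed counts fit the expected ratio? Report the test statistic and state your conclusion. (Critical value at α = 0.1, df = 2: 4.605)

0.048; consistent

Total ratio parts = 16. Expected numbers out of 209:
  agouti: 209 × 9/16 = 117.5625
  black: 209 × 3/16 = 39.1875
  albino: 209 × 4/16 = 52.25
χ² = Σ (O − E)² / E
  agouti: (116 − 117.5625)² / 117.5625 = 0.0208
  black: (40 − 39.1875)² / 39.1875 = 0.0168
  albino: (53 − 52.25)² / 52.25 = 0.0108
χ² = 0.0208 + 0.0168 + 0.0108 = 0.0484 ≈ 0.048
Degrees of freedom = 3 − 1 = 2; critical value at α = 0.1 is 4.605.
Since 0.048 < 4.605, we fail to reject the null hypothesis — the data are consistent with the 9:3:4 ratio.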